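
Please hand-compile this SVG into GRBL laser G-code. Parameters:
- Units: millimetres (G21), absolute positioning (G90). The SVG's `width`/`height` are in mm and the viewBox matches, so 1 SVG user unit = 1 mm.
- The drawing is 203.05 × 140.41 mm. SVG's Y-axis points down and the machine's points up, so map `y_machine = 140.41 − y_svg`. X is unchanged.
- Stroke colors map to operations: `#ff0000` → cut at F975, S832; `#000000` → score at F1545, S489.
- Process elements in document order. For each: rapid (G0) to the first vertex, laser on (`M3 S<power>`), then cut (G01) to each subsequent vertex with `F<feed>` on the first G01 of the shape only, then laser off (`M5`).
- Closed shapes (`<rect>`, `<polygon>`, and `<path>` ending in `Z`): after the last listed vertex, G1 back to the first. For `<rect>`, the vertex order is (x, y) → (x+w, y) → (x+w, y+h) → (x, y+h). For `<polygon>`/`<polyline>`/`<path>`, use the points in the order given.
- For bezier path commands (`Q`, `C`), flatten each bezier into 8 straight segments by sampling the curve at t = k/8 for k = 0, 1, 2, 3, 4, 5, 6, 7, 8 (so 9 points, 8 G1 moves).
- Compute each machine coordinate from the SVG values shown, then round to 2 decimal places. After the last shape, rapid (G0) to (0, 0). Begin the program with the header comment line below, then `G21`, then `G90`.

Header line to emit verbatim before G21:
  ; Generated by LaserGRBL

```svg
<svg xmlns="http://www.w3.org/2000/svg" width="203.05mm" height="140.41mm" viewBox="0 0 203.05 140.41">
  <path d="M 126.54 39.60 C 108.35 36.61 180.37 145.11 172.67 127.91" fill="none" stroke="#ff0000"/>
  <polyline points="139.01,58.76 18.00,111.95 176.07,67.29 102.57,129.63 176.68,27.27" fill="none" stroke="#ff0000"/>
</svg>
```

; Generated by LaserGRBL
G21
G90
G0 X126.54 Y100.81
M3 S832
G01 X123.62 Y97.17 F975
G01 X127.16 Y85.85
G01 X135.17 Y69.65
G01 X145.67 Y51.33
G01 X156.66 Y33.67
G01 X166.15 Y19.46
G01 X172.15 Y11.48
G01 X172.67 Y12.50
M5
G0 X139.01 Y81.65
M3 S832
G01 X18.00 Y28.46 F975
G01 X176.07 Y73.12
G01 X102.57 Y10.78
G01 X176.68 Y113.14
M5
G0 X0.00 Y0.00

viewBox `0 0 203.05 140.41` with mm width/height → 1 unit = 1 mm. Flip: y_m = 140.41 − y_svg.

**Shape 1** — `<path>` cubic bezier, stroke `#ff0000` → cut (S832, F975). Control points (SVG): P0=(126.54,39.60), P1=(108.35,36.61), P2=(180.37,145.11), P3=(172.67,127.91); sampled at t=k/8. Machine vertices: (126.54,100.81) → (123.62,97.17) → (127.16,85.85) → (135.17,69.65) → (145.67,51.33) → (156.66,33.67) → (166.15,19.46) → (172.15,11.48) → (172.67,12.50). Open path.

**Shape 2** — `<polyline>` open polyline, stroke `#ff0000` → cut (S832, F975). Machine vertices: (139.01,81.65) → (18.00,28.46) → (176.07,73.12) → (102.57,10.78) → (176.68,113.14). Open path.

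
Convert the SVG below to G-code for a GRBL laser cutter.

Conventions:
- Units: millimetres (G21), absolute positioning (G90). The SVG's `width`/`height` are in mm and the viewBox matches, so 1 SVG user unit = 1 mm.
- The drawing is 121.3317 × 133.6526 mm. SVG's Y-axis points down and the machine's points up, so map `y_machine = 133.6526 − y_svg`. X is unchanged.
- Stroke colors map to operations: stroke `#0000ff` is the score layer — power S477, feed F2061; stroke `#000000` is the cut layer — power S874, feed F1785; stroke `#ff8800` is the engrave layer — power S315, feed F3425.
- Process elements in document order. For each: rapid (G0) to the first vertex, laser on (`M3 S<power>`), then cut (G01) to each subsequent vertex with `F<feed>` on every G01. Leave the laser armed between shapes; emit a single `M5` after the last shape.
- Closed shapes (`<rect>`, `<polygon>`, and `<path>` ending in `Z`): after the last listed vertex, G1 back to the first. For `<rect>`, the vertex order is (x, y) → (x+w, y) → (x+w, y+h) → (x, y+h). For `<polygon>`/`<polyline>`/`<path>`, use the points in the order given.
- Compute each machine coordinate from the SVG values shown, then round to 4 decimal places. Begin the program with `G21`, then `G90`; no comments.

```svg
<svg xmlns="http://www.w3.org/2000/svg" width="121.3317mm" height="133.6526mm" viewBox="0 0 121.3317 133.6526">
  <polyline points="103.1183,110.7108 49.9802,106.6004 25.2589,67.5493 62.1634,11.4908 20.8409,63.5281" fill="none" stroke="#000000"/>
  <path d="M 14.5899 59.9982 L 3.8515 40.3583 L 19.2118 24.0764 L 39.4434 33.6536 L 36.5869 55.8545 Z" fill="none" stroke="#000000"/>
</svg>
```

G21
G90
G0 X103.1183 Y22.9418
M3 S874
G01 X49.9802 Y27.0522 F1785
G01 X25.2589 Y66.1033 F1785
G01 X62.1634 Y122.1618 F1785
G01 X20.8409 Y70.1245 F1785
G0 X14.5899 Y73.6544
M3 S874
G01 X3.8515 Y93.2943 F1785
G01 X19.2118 Y109.5762 F1785
G01 X39.4434 Y99.9990 F1785
G01 X36.5869 Y77.7981 F1785
G01 X14.5899 Y73.6544 F1785
M5

1 u = 1 mm; y_m = 133.6526 − y.

[1] `<polyline>` open polyline, #000000→cut S874 F1785: (103.1183,22.9418) → (49.9802,27.0522) → (25.2589,66.1033) → (62.1634,122.1618) → (20.8409,70.1245)

[2] `<path>` regular polygon, #000000→cut S874 F1785: (14.5899,73.6544) → (3.8515,93.2943) → (19.2118,109.5762) → (39.4434,99.9990) → (36.5869,77.7981) → (14.5899,73.6544) (closed)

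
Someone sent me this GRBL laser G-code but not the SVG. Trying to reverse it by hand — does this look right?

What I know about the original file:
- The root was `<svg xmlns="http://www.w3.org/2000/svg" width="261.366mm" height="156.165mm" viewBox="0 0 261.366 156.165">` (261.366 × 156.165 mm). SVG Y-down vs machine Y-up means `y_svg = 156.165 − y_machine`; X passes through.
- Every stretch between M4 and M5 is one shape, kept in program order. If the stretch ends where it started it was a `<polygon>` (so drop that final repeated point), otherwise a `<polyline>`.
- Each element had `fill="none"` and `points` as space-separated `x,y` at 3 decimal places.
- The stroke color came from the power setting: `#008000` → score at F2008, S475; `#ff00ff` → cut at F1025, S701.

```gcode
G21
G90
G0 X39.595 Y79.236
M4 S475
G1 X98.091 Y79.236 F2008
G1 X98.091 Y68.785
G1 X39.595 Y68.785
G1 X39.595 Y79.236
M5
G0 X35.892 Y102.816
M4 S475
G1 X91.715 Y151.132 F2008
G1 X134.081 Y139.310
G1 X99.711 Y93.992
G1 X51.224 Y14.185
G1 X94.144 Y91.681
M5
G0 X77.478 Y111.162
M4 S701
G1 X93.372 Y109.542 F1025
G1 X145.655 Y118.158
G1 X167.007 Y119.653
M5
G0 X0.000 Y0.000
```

<svg xmlns="http://www.w3.org/2000/svg" width="261.366mm" height="156.165mm" viewBox="0 0 261.366 156.165">
  <polygon points="39.595,76.929 98.091,76.929 98.091,87.380 39.595,87.380" fill="none" stroke="#008000"/>
  <polyline points="35.892,53.349 91.715,5.033 134.081,16.855 99.711,62.173 51.224,141.980 94.144,64.484" fill="none" stroke="#008000"/>
  <polyline points="77.478,45.003 93.372,46.623 145.655,38.007 167.007,36.512" fill="none" stroke="#ff00ff"/>
</svg>

Machine Y-up, SVG Y-down with viewBox height 156.165, so y_svg = 156.165 − y_machine; X carries over.

Run 1: power S475 maps to stroke `#008000` (score). The run returns to its start, so emit a `<polygon>` with points (Y-flipped): 39.595,76.929 98.091,76.929 98.091,87.380 39.595,87.380.

Run 2: S475 ⇒ score layer `#008000`. The run is open, so emit a `<polyline>` with points (Y-flipped): 35.892,53.349 91.715,5.033 134.081,16.855 99.711,62.173 51.224,141.980 94.144,64.484.

Run 3: S701 ⇒ cut layer `#ff00ff`. The run is open, so emit a `<polyline>` with points (Y-flipped): 77.478,45.003 93.372,46.623 145.655,38.007 167.007,36.512.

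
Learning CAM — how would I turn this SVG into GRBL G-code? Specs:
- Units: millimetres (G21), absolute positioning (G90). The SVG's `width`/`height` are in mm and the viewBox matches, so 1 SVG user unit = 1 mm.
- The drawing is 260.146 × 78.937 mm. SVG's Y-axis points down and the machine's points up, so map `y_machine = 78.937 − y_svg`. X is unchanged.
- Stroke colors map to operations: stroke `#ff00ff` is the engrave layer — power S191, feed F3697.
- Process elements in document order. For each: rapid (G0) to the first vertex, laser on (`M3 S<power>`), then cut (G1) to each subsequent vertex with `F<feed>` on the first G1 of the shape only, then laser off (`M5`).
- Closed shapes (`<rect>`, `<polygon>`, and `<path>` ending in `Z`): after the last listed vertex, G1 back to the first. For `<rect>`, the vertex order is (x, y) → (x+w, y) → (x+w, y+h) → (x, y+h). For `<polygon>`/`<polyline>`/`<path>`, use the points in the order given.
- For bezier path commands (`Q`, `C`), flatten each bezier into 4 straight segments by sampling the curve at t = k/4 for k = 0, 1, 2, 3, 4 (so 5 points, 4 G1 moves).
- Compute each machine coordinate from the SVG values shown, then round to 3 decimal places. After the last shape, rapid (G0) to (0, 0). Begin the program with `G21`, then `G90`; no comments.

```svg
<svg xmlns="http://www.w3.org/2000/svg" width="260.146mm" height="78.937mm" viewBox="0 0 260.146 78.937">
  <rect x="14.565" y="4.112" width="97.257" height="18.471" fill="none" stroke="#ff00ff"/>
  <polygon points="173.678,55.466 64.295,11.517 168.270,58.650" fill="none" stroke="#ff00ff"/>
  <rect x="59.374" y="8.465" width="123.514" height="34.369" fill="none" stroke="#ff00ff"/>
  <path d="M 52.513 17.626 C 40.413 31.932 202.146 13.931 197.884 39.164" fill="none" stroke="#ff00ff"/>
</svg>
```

G21
G90
G0 X14.565 Y74.825
M3 S191
G1 X111.822 Y74.825 F3697
G1 X111.822 Y56.354
G1 X14.565 Y56.354
G1 X14.565 Y74.825
M5
G0 X173.678 Y23.471
M3 S191
G1 X64.295 Y67.420 F3697
G1 X168.270 Y20.287
G1 X173.678 Y23.471
M5
G0 X59.374 Y70.472
M3 S191
G1 X182.888 Y70.472 F3697
G1 X182.888 Y36.103
G1 X59.374 Y36.103
G1 X59.374 Y70.472
M5
G0 X52.513 Y61.311
M3 S191
G1 X70.722 Y55.459 F3697
G1 X122.259 Y54.640
G1 X175.266 Y51.772
G1 X197.884 Y39.773
M5
G0 X0.000 Y0.000

1 u = 1 mm; y_m = 78.937 − y.

[1] `<rect>` rectangle, #ff00ff→engrave S191 F3697: (14.565,74.825) → (111.822,74.825) → (111.822,56.354) → (14.565,56.354) → (14.565,74.825) (closed)

[2] `<polygon>` closed polygon, #ff00ff→engrave S191 F3697: (173.678,23.471) → (64.295,67.420) → (168.270,20.287) → (173.678,23.471) (closed)

[3] `<rect>` rectangle, #ff00ff→engrave S191 F3697: (59.374,70.472) → (182.888,70.472) → (182.888,36.103) → (59.374,36.103) → (59.374,70.472) (closed)

[4] `<path>` cubic bezier, #ff00ff→engrave S191 F3697: (52.513,61.311) → (70.722,55.459) → (122.259,54.640) → (175.266,51.772) → (197.884,39.773)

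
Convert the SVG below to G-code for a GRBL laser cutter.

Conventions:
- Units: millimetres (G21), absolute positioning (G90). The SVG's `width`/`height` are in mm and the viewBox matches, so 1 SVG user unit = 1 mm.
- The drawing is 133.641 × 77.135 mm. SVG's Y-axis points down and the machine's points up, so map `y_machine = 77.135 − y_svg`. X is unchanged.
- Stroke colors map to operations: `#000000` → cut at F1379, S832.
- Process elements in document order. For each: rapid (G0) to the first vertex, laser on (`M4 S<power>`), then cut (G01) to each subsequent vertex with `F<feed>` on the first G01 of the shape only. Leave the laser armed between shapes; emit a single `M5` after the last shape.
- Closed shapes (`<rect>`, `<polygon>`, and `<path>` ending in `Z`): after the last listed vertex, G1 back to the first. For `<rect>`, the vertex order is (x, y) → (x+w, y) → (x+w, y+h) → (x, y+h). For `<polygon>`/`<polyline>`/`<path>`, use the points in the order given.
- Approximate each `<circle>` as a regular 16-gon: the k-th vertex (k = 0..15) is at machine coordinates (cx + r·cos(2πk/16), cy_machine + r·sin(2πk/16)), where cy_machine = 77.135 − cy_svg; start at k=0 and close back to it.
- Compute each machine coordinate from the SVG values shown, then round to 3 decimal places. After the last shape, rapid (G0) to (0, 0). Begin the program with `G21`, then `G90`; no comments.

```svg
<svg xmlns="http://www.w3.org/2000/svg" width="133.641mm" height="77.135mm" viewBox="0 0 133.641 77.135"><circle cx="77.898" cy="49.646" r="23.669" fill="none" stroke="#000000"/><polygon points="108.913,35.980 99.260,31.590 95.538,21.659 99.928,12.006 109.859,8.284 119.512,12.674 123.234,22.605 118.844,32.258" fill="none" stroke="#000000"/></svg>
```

viewBox `0 0 133.641 77.135` with mm width/height → 1 unit = 1 mm. Flip: y_m = 77.135 − y_svg.

**Shape 1** — `<circle>` circle, stroke `#000000` → cut (S832, F1379). Machine vertices: (101.567,27.489) → (99.765,36.547) → (94.635,44.226) → (86.956,49.356) → (77.898,51.158) → (68.840,49.356) → (61.161,44.226) → (56.031,36.547) → (54.229,27.489) → (56.031,18.431) → (61.161,10.752) → (68.840,5.622) → (77.898,3.820) → (86.956,5.622) → (94.635,10.752) → (99.765,18.431) → (101.567,27.489). Closed: final G1 returns to the first vertex.

**Shape 2** — `<polygon>` regular polygon, stroke `#000000` → cut (S832, F1379). Machine vertices: (108.913,41.155) → (99.260,45.545) → (95.538,55.476) → (99.928,65.129) → (109.859,68.851) → (119.512,64.461) → (123.234,54.530) → (118.844,44.877) → (108.913,41.155). Closed: final G1 returns to the first vertex.

G21
G90
G0 X101.567 Y27.489
M4 S832
G01 X99.765 Y36.547 F1379
G01 X94.635 Y44.226
G01 X86.956 Y49.356
G01 X77.898 Y51.158
G01 X68.840 Y49.356
G01 X61.161 Y44.226
G01 X56.031 Y36.547
G01 X54.229 Y27.489
G01 X56.031 Y18.431
G01 X61.161 Y10.752
G01 X68.840 Y5.622
G01 X77.898 Y3.820
G01 X86.956 Y5.622
G01 X94.635 Y10.752
G01 X99.765 Y18.431
G01 X101.567 Y27.489
G0 X108.913 Y41.155
M4 S832
G01 X99.260 Y45.545 F1379
G01 X95.538 Y55.476
G01 X99.928 Y65.129
G01 X109.859 Y68.851
G01 X119.512 Y64.461
G01 X123.234 Y54.530
G01 X118.844 Y44.877
G01 X108.913 Y41.155
M5
G0 X0.000 Y0.000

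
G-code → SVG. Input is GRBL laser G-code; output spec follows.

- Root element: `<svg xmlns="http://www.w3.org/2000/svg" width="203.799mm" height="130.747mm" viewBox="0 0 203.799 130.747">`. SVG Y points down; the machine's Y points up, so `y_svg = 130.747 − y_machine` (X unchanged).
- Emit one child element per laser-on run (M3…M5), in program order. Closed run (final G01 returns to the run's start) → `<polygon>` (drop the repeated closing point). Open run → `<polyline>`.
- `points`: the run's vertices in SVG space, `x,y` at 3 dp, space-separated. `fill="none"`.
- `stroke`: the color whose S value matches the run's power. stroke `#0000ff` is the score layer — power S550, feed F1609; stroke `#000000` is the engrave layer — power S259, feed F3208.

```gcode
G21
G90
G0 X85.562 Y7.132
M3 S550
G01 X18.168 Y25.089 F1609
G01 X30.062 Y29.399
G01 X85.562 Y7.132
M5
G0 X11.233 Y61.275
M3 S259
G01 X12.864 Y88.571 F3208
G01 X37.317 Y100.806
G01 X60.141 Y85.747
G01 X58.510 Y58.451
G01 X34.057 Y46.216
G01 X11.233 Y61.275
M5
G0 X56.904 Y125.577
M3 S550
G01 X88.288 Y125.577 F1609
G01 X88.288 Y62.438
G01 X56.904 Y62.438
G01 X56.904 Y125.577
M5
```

Machine Y-up, SVG Y-down with viewBox height 130.747, so y_svg = 130.747 − y_machine; X carries over.

Run 1: S550 ⇒ score layer `#0000ff`. The run returns to its start, so emit a `<polygon>` with points (Y-flipped): 85.562,123.615 18.168,105.658 30.062,101.348.

Run 2: the run's S259 means `#000000` (engrave). The run returns to its start, so emit a `<polygon>` with points (Y-flipped): 11.233,69.472 12.864,42.176 37.317,29.941 60.141,45.000 58.510,72.296 34.057,84.531.

Run 3: S550 ⇒ score layer `#0000ff`. The run returns to its start, so emit a `<polygon>` with points (Y-flipped): 56.904,5.170 88.288,5.170 88.288,68.309 56.904,68.309.

<svg xmlns="http://www.w3.org/2000/svg" width="203.799mm" height="130.747mm" viewBox="0 0 203.799 130.747">
  <polygon points="85.562,123.615 18.168,105.658 30.062,101.348" fill="none" stroke="#0000ff"/>
  <polygon points="11.233,69.472 12.864,42.176 37.317,29.941 60.141,45.000 58.510,72.296 34.057,84.531" fill="none" stroke="#000000"/>
  <polygon points="56.904,5.170 88.288,5.170 88.288,68.309 56.904,68.309" fill="none" stroke="#0000ff"/>
</svg>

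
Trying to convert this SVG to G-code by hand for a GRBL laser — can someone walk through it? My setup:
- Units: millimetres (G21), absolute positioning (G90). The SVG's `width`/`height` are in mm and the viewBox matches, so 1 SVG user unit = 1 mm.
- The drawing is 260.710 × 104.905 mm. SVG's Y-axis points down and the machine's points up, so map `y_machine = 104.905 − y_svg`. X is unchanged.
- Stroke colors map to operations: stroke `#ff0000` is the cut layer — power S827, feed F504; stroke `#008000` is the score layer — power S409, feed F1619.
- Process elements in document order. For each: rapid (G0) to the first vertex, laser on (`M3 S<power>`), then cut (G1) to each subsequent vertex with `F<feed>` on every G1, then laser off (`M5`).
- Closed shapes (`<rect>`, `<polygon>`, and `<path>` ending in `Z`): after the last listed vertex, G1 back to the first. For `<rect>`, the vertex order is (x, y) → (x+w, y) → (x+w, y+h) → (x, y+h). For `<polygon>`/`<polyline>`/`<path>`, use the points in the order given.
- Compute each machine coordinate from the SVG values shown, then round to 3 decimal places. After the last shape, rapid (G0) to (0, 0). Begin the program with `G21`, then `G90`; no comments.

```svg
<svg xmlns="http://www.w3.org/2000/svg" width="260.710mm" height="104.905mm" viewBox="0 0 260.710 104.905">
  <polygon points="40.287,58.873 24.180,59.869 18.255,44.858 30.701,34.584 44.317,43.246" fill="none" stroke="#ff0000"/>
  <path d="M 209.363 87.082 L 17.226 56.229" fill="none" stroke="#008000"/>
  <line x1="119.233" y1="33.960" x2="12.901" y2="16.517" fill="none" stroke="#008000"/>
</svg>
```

G21
G90
G0 X40.287 Y46.032
M3 S827
G1 X24.180 Y45.036 F504
G1 X18.255 Y60.047 F504
G1 X30.701 Y70.321 F504
G1 X44.317 Y61.659 F504
G1 X40.287 Y46.032 F504
M5
G0 X209.363 Y17.823
M3 S409
G1 X17.226 Y48.676 F1619
M5
G0 X119.233 Y70.945
M3 S409
G1 X12.901 Y88.388 F1619
M5
G0 X0.000 Y0.000

Since the viewBox matches the mm dimensions, user units are millimetres directly. The only transform is the Y-flip y_m = 104.905 − y_svg.

Shape 1 is a regular polygon drawn with `<polygon>`. Its stroke #ff0000 means cut at S827, F504. After flipping Y the toolpath is (40.287,46.032) → (24.180,45.036) → (18.255,60.047) → (30.701,70.321) → (44.317,61.659) → (40.287,46.032), returning to the start.

Shape 2 is a line segment drawn with `<path>`. Its stroke #008000 means score at S409, F1619. After flipping Y the toolpath is (209.363,17.823) → (17.226,48.676).

Shape 3 is a line segment drawn with `<line>`. Its stroke #008000 means score at S409, F1619. After flipping Y the toolpath is (119.233,70.945) → (12.901,88.388).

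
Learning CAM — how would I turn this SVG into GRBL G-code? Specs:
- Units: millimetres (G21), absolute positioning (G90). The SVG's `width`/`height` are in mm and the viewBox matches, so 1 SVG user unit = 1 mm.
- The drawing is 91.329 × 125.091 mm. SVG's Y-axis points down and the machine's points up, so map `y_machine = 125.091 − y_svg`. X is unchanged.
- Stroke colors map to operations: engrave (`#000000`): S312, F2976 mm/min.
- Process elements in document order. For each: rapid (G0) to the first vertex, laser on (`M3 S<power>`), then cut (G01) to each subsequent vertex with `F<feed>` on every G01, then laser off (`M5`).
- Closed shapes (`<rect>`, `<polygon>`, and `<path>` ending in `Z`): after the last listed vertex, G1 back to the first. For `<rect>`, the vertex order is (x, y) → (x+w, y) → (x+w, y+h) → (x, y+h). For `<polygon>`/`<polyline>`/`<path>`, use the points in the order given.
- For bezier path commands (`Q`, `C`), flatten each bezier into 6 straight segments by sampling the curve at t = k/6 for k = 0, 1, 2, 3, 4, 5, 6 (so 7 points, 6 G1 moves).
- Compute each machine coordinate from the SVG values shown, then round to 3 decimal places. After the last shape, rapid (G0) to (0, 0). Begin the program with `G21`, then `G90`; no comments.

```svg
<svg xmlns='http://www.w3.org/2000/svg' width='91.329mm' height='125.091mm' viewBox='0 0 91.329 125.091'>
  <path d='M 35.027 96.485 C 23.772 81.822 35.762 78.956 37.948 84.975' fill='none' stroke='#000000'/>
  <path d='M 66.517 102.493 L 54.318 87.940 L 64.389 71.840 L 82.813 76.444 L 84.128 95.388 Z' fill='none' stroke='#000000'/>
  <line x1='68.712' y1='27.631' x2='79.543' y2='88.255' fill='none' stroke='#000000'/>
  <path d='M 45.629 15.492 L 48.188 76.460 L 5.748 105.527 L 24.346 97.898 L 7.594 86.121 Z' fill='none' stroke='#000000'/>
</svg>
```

G21
G90
G0 X35.027 Y28.606
M3 S312
G01 X31.184 Y34.968 F2976
G01 X30.296 Y39.445 F2976
G01 X31.447 Y42.117 F2976
G01 X33.718 Y43.065 F2976
G01 X36.191 Y42.372 F2976
G01 X37.948 Y40.116 F2976
M5
G0 X66.517 Y22.598
M3 S312
G01 X54.318 Y37.151 F2976
G01 X64.389 Y53.251 F2976
G01 X82.813 Y48.647 F2976
G01 X84.128 Y29.703 F2976
G01 X66.517 Y22.598 F2976
M5
G0 X68.712 Y97.460
M3 S312
G01 X79.543 Y36.836 F2976
M5
G0 X45.629 Y109.599
M3 S312
G01 X48.188 Y48.631 F2976
G01 X5.748 Y19.564 F2976
G01 X24.346 Y27.193 F2976
G01 X7.594 Y38.970 F2976
G01 X45.629 Y109.599 F2976
M5
G0 X0.000 Y0.000

Since the viewBox matches the mm dimensions, user units are millimetres directly. The only transform is the Y-flip y_m = 125.091 − y_svg.

Shape 1 is a cubic bezier drawn with `<path>`. Its stroke #000000 means engrave at S312, F2976. After flipping Y the toolpath is (35.027,28.606) → (31.184,34.968) → (30.296,39.445) → (31.447,42.117) → (33.718,43.065) → (36.191,42.372) → (37.948,40.116).

Shape 2 is a regular polygon drawn with `<path>`. Its stroke #000000 means engrave at S312, F2976. After flipping Y the toolpath is (66.517,22.598) → (54.318,37.151) → (64.389,53.251) → (82.813,48.647) → (84.128,29.703) → (66.517,22.598), returning to the start.

Shape 3 is a line segment drawn with `<line>`. Its stroke #000000 means engrave at S312, F2976. After flipping Y the toolpath is (68.712,97.460) → (79.543,36.836).

Shape 4 is a closed polygon drawn with `<path>`. Its stroke #000000 means engrave at S312, F2976. After flipping Y the toolpath is (45.629,109.599) → (48.188,48.631) → (5.748,19.564) → (24.346,27.193) → (7.594,38.970) → (45.629,109.599), returning to the start.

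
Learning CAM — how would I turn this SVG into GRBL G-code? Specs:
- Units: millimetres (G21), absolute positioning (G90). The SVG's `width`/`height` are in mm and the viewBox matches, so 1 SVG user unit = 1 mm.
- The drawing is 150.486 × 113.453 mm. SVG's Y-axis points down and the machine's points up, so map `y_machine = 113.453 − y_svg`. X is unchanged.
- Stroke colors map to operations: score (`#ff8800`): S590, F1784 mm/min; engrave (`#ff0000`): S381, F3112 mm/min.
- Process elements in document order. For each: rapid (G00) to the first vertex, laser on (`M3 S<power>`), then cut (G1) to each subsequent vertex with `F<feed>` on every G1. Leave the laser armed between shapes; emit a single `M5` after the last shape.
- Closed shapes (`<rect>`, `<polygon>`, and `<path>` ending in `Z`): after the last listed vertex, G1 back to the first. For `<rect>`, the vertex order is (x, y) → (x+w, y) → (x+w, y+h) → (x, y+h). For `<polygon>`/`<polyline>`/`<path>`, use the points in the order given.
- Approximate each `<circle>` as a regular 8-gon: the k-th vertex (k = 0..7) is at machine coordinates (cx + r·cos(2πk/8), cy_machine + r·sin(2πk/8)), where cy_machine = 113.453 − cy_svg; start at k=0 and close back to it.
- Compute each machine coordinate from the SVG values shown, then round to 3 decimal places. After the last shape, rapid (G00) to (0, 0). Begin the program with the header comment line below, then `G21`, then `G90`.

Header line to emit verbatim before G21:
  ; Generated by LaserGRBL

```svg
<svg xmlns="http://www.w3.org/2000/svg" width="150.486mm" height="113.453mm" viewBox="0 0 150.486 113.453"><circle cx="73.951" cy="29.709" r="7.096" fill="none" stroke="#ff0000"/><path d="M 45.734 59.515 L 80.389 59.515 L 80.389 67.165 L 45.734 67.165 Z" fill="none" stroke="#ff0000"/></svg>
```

viewBox `0 0 150.486 113.453` with mm width/height → 1 unit = 1 mm. Flip: y_m = 113.453 − y_svg.

**Shape 1** — `<circle>` circle, stroke `#ff0000` → engrave (S381, F3112). Machine vertices: (81.047,83.744) → (78.969,88.762) → (73.951,90.840) → (68.933,88.762) → (66.855,83.744) → (68.933,78.726) → (73.951,76.648) → (78.969,78.726) → (81.047,83.744). Closed: final G1 returns to the first vertex.

**Shape 2** — `<path>` rectangle, stroke `#ff0000` → engrave (S381, F3112). Machine vertices: (45.734,53.938) → (80.389,53.938) → (80.389,46.288) → (45.734,46.288) → (45.734,53.938). Closed: final G1 returns to the first vertex.

; Generated by LaserGRBL
G21
G90
G00 X81.047 Y83.744
M3 S381
G1 X78.969 Y88.762 F3112
G1 X73.951 Y90.840 F3112
G1 X68.933 Y88.762 F3112
G1 X66.855 Y83.744 F3112
G1 X68.933 Y78.726 F3112
G1 X73.951 Y76.648 F3112
G1 X78.969 Y78.726 F3112
G1 X81.047 Y83.744 F3112
G00 X45.734 Y53.938
M3 S381
G1 X80.389 Y53.938 F3112
G1 X80.389 Y46.288 F3112
G1 X45.734 Y46.288 F3112
G1 X45.734 Y53.938 F3112
M5
G00 X0.000 Y0.000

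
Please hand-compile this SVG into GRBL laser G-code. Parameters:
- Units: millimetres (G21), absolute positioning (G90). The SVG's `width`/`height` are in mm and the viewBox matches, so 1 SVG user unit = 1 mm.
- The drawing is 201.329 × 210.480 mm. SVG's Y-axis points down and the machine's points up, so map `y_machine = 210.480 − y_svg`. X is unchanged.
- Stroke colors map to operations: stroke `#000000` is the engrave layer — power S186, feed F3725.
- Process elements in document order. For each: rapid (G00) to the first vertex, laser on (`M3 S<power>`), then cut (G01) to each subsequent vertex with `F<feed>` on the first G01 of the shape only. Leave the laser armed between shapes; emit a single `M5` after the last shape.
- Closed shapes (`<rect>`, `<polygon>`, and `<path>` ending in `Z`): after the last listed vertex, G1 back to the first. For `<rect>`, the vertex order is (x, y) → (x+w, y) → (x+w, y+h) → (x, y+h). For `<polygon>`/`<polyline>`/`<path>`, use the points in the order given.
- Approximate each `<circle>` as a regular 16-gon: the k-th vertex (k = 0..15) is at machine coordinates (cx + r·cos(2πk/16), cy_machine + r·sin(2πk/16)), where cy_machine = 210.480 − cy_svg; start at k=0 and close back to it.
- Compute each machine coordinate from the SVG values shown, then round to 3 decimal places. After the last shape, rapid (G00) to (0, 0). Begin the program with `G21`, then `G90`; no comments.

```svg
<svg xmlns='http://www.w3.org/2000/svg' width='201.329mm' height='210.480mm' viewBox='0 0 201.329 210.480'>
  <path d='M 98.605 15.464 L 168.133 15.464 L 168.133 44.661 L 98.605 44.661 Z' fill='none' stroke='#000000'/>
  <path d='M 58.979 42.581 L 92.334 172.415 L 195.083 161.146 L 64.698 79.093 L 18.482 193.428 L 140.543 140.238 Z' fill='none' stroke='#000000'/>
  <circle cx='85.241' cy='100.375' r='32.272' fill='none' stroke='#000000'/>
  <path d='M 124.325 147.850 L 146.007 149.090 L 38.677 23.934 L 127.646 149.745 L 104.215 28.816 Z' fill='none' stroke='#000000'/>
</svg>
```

G21
G90
G00 X98.605 Y195.016
M3 S186
G01 X168.133 Y195.016 F3725
G01 X168.133 Y165.819
G01 X98.605 Y165.819
G01 X98.605 Y195.016
G00 X58.979 Y167.899
M3 S186
G01 X92.334 Y38.065 F3725
G01 X195.083 Y49.334
G01 X64.698 Y131.387
G01 X18.482 Y17.052
G01 X140.543 Y70.242
G01 X58.979 Y167.899
G00 X117.513 Y110.105
M3 S186
G01 X115.056 Y122.455 F3725
G01 X108.061 Y132.925
G01 X97.591 Y139.920
G01 X85.241 Y142.377
G01 X72.891 Y139.920
G01 X62.421 Y132.925
G01 X55.426 Y122.455
G01 X52.969 Y110.105
G01 X55.426 Y97.755
G01 X62.421 Y87.285
G01 X72.891 Y80.290
G01 X85.241 Y77.833
G01 X97.591 Y80.290
G01 X108.061 Y87.285
G01 X115.056 Y97.755
G01 X117.513 Y110.105
G00 X124.325 Y62.630
M3 S186
G01 X146.007 Y61.390 F3725
G01 X38.677 Y186.546
G01 X127.646 Y60.735
G01 X104.215 Y181.664
G01 X124.325 Y62.630
M5
G00 X0.000 Y0.000

Since the viewBox matches the mm dimensions, user units are millimetres directly. The only transform is the Y-flip y_m = 210.480 − y_svg.

Shape 1 is a rectangle drawn with `<path>`. Its stroke #000000 means engrave at S186, F3725. After flipping Y the toolpath is (98.605,195.016) → (168.133,195.016) → (168.133,165.819) → (98.605,165.819) → (98.605,195.016), returning to the start.

Shape 2 is a closed polygon drawn with `<path>`. Its stroke #000000 means engrave at S186, F3725. After flipping Y the toolpath is (58.979,167.899) → (92.334,38.065) → (195.083,49.334) → (64.698,131.387) → (18.482,17.052) → (140.543,70.242) → (58.979,167.899), returning to the start.

Shape 3 is a circle drawn with `<circle>`. Its stroke #000000 means engrave at S186, F3725. After flipping Y the toolpath is (117.513,110.105) → (115.056,122.455) → (108.061,132.925) → (97.591,139.920) → (85.241,142.377) → (72.891,139.920) → (62.421,132.925) → (55.426,122.455) → (52.969,110.105) → (55.426,97.755) → (62.421,87.285) → (72.891,80.290) → (85.241,77.833) → (97.591,80.290) → (108.061,87.285) → (115.056,97.755) → (117.513,110.105), returning to the start.

Shape 4 is a closed polygon drawn with `<path>`. Its stroke #000000 means engrave at S186, F3725. After flipping Y the toolpath is (124.325,62.630) → (146.007,61.390) → (38.677,186.546) → (127.646,60.735) → (104.215,181.664) → (124.325,62.630), returning to the start.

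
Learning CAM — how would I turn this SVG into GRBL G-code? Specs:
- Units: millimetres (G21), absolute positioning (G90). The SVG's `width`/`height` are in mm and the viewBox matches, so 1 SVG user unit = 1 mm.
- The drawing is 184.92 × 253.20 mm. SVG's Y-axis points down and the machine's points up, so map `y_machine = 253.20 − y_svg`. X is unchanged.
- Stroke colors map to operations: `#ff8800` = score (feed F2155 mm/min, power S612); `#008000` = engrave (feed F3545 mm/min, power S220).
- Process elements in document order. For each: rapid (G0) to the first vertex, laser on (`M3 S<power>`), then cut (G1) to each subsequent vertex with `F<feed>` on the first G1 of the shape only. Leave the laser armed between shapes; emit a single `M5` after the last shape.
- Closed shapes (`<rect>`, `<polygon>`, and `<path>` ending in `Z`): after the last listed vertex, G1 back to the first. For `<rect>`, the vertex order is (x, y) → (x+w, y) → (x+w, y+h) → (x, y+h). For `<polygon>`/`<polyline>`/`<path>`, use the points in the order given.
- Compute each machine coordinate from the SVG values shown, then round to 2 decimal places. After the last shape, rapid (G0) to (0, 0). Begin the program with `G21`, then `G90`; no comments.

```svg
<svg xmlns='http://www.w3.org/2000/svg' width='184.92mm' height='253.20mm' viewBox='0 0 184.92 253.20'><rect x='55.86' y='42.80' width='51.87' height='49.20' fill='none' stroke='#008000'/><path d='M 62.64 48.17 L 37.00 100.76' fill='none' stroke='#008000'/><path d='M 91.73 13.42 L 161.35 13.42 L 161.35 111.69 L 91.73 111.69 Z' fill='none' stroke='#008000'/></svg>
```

1 u = 1 mm; y_m = 253.20 − y.

[1] `<rect>` rectangle, #008000→engrave S220 F3545: (55.86,210.40) → (107.73,210.40) → (107.73,161.20) → (55.86,161.20) → (55.86,210.40) (closed)

[2] `<path>` line segment, #008000→engrave S220 F3545: (62.64,205.03) → (37.00,152.44)

[3] `<path>` rectangle, #008000→engrave S220 F3545: (91.73,239.78) → (161.35,239.78) → (161.35,141.51) → (91.73,141.51) → (91.73,239.78) (closed)

G21
G90
G0 X55.86 Y210.40
M3 S220
G1 X107.73 Y210.40 F3545
G1 X107.73 Y161.20
G1 X55.86 Y161.20
G1 X55.86 Y210.40
G0 X62.64 Y205.03
M3 S220
G1 X37.00 Y152.44 F3545
G0 X91.73 Y239.78
M3 S220
G1 X161.35 Y239.78 F3545
G1 X161.35 Y141.51
G1 X91.73 Y141.51
G1 X91.73 Y239.78
M5
G0 X0.00 Y0.00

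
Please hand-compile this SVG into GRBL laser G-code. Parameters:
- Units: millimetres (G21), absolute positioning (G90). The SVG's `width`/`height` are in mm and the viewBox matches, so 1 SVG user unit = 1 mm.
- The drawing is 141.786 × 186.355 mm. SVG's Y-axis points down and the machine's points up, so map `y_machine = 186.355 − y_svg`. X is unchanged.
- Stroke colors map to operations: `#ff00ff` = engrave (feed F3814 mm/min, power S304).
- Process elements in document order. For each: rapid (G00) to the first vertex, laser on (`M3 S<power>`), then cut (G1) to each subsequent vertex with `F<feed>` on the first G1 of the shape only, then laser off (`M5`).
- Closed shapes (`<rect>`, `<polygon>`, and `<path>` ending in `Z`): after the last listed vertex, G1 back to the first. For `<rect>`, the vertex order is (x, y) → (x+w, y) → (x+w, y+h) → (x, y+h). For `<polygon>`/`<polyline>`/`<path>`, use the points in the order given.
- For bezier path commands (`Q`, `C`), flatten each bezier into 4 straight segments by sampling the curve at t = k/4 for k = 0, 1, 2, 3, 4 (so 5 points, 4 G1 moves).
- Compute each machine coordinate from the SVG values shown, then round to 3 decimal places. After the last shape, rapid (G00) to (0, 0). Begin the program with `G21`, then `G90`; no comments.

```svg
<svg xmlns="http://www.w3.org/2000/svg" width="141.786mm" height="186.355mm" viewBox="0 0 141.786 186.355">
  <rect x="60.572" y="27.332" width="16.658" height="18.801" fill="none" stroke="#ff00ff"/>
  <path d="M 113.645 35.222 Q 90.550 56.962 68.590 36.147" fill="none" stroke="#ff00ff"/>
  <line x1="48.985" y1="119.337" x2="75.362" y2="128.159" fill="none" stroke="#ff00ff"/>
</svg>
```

G21
G90
G00 X60.572 Y159.023
M3 S304
G1 X77.230 Y159.023 F3814
G1 X77.230 Y140.222
G1 X60.572 Y140.222
G1 X60.572 Y159.023
M5
G00 X113.645 Y151.133
M3 S304
G1 X102.168 Y142.923 F3814
G1 X90.834 Y140.032
G1 X79.641 Y142.460
G1 X68.590 Y150.208
M5
G00 X48.985 Y67.018
M3 S304
G1 X75.362 Y58.196 F3814
M5
G00 X0.000 Y0.000

1 u = 1 mm; y_m = 186.355 − y.

[1] `<rect>` rectangle, #ff00ff→engrave S304 F3814: (60.572,159.023) → (77.230,159.023) → (77.230,140.222) → (60.572,140.222) → (60.572,159.023) (closed)

[2] `<path>` quadratic bezier, #ff00ff→engrave S304 F3814: (113.645,151.133) → (102.168,142.923) → (90.834,140.032) → (79.641,142.460) → (68.590,150.208)

[3] `<line>` line segment, #ff00ff→engrave S304 F3814: (48.985,67.018) → (75.362,58.196)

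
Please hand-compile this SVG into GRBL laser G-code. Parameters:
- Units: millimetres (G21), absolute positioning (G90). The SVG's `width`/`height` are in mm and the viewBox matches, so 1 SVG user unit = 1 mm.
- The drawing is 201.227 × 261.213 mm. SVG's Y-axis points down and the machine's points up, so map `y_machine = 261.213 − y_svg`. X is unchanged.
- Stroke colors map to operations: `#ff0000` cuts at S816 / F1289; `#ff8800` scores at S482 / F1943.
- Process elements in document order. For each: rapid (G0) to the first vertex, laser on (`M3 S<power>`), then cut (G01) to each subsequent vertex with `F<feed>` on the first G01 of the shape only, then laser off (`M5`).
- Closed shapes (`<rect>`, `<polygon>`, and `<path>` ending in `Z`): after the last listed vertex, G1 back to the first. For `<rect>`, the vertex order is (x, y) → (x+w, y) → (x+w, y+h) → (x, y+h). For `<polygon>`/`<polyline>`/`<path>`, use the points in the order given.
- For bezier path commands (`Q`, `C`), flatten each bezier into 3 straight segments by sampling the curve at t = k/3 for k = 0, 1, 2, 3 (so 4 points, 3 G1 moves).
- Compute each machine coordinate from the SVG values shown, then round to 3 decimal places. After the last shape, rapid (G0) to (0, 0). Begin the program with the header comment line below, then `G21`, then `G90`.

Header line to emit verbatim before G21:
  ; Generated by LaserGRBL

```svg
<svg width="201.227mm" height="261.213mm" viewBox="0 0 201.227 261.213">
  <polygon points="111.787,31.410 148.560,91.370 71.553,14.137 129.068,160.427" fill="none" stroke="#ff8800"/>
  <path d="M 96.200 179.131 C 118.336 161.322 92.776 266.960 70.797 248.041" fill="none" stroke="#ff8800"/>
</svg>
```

viewBox `0 0 201.227 261.213` with mm width/height → 1 unit = 1 mm. Flip: y_m = 261.213 − y_svg.

**Shape 1** — `<polygon>` closed polygon, stroke `#ff8800` → score (S482, F1943). Machine vertices: (111.787,229.803) → (148.560,169.843) → (71.553,247.076) → (129.068,100.786) → (111.787,229.803). Closed: final G1 returns to the first vertex.

**Shape 2** — `<path>` cubic bezier, stroke `#ff8800` → score (S482, F1943). Control points (SVG): P0=(96.200,179.131), P1=(118.336,161.322), P2=(92.776,266.960), P3=(70.797,248.041); sampled at t=k/3. Machine vertices: (96.200,82.082) → (104.336,67.927) → (92.071,26.587) → (70.797,13.172). Open path.

; Generated by LaserGRBL
G21
G90
G0 X111.787 Y229.803
M3 S482
G01 X148.560 Y169.843 F1943
G01 X71.553 Y247.076
G01 X129.068 Y100.786
G01 X111.787 Y229.803
M5
G0 X96.200 Y82.082
M3 S482
G01 X104.336 Y67.927 F1943
G01 X92.071 Y26.587
G01 X70.797 Y13.172
M5
G0 X0.000 Y0.000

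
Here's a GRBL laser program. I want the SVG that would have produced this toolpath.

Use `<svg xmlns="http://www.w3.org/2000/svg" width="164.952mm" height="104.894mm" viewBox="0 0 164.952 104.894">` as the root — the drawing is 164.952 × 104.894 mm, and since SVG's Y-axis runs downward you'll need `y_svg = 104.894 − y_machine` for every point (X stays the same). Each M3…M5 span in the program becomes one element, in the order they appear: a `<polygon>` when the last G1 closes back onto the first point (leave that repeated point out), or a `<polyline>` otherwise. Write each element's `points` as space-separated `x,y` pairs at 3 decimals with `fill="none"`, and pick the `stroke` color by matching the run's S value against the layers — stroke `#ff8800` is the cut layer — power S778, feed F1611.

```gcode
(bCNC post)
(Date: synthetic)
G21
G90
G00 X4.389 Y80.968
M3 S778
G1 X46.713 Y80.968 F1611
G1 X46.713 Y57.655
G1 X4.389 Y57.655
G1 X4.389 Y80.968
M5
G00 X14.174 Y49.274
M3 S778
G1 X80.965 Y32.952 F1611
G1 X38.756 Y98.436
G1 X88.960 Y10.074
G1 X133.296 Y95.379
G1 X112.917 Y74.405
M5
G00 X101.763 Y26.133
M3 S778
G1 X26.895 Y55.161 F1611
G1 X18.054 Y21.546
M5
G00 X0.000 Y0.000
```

Each laser-on run becomes one SVG element. Flip Y back into SVG space with y_svg = 104.894 − y_machine. Every run uses S778, so all elements get stroke `#ff8800` (cut).

Run 1: The run returns to its start, so emit a `<polygon>` with points (Y-flipped): 4.389,23.926 46.713,23.926 46.713,47.239 4.389,47.239.

Run 2: The run is open, so emit a `<polyline>` with points (Y-flipped): 14.174,55.620 80.965,71.942 38.756,6.458 88.960,94.820 133.296,9.515 112.917,30.489.

Run 3: The run is open, so emit a `<polyline>` with points (Y-flipped): 101.763,78.761 26.895,49.733 18.054,83.348.

<svg xmlns="http://www.w3.org/2000/svg" width="164.952mm" height="104.894mm" viewBox="0 0 164.952 104.894">
  <polygon points="4.389,23.926 46.713,23.926 46.713,47.239 4.389,47.239" fill="none" stroke="#ff8800"/>
  <polyline points="14.174,55.620 80.965,71.942 38.756,6.458 88.960,94.820 133.296,9.515 112.917,30.489" fill="none" stroke="#ff8800"/>
  <polyline points="101.763,78.761 26.895,49.733 18.054,83.348" fill="none" stroke="#ff8800"/>
</svg>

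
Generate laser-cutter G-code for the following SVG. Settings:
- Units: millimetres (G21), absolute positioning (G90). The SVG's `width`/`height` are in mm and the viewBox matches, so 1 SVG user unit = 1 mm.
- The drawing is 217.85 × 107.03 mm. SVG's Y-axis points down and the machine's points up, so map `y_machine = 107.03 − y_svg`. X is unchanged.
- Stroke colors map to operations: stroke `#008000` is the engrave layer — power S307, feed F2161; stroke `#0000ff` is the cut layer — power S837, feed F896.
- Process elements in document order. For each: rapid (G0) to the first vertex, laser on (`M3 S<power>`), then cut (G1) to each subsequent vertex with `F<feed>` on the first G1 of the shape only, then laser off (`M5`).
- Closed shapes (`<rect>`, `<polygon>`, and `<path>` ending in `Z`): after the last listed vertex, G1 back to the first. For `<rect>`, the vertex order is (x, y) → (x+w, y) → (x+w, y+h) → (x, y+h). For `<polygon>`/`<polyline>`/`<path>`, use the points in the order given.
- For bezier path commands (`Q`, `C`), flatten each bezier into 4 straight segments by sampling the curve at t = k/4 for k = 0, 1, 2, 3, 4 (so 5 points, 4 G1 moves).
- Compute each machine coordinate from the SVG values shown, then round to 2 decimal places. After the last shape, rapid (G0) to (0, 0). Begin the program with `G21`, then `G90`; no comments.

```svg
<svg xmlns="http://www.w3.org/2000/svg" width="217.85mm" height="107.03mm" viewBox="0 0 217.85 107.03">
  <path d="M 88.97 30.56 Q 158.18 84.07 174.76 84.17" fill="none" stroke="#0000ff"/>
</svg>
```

G21
G90
G0 X88.97 Y76.47
M3 S837
G1 X120.29 Y53.05 F896
G1 X145.02 Y36.31
G1 X163.18 Y26.25
G1 X174.76 Y22.86
M5
G0 X0.00 Y0.00

Since the viewBox matches the mm dimensions, user units are millimetres directly. The only transform is the Y-flip y_m = 107.03 − y_svg.

Shape 1 is a quadratic bezier drawn with `<path>`. Its stroke #0000ff means cut at S837, F896. After flipping Y the toolpath is (88.97,76.47) → (120.29,53.05) → (145.02,36.31) → (163.18,26.25) → (174.76,22.86).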